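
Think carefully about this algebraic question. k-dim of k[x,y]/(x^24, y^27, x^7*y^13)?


k[x,y]/I, I = (x^24, y^27, x^7*y^13)
Rect: 24x27=648. Corner: (24-7)x(27-13)=238.
dim = 648-238 = 410


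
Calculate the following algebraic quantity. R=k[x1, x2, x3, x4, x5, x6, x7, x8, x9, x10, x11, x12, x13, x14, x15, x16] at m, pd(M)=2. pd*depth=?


pd+depth=16
depth=16-2=14
pd*depth=2*14=28


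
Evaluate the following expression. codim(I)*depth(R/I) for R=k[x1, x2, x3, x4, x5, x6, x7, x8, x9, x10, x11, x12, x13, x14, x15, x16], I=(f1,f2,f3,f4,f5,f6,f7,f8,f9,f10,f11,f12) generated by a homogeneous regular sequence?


codim=12, depth=dim(R/I)=16-12=4
Product=12*4=48


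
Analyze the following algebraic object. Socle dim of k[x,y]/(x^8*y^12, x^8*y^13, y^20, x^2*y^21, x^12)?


Socle = ann(m) = span of standard monomials u with x*u, y*u in I (staircase corners).
Redundant generators: x^2*y^21, x^8*y^13
Minimal generators: x^12, x^8*y^12, y^20
Corners: x^7y^19, x^11y^11
Socle dim=2


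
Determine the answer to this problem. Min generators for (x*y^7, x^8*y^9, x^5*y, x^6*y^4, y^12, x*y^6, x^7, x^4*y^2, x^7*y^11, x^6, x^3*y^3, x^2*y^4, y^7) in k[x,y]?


Remove redundant (divisible by others).
x^7*y^11 redundant.
y^12 redundant.
x^8*y^9 redundant.
x*y^7 redundant.
x^7 redundant.
x^6*y^4 redundant.
Min: x^6, x^5*y, x^4*y^2, x^3*y^3, x^2*y^4, x*y^6, y^7
Count=7


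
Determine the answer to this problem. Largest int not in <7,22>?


gcd(7,22)=1 => F=ab-a-b=7*22-7-22=154-29=125


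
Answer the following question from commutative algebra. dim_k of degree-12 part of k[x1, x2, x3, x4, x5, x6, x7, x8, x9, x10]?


C(d+n-1,n-1)=C(21,9)=293930


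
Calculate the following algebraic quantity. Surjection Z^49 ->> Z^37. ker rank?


rank(ker) = 49-37 = 12


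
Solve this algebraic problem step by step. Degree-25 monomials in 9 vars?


C(d+n-1,n-1)=C(33,8)=13884156


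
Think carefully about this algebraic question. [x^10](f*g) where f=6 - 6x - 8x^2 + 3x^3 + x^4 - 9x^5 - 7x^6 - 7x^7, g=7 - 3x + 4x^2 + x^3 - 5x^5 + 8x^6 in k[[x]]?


[x^10] = sum a_i*b_j, i+j=10
  1*8=8
  -9*-5=45
  -7*1=-7
Sum=46


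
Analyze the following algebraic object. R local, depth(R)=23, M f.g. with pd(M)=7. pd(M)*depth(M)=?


pd+depth=23
depth=23-7=16
pd*depth=7*16=112


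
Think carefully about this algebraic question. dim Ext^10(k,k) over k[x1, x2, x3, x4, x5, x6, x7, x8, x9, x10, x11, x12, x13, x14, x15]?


C(n,i)=C(15,10)=3003


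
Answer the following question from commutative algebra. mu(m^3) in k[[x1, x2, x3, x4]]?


C(n+d-1,d)=C(6,3)=20


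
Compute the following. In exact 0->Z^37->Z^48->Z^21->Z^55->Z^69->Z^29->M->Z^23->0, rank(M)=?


Alt sum=0:
(-1)^0*37 + (-1)^1*48 + (-1)^2*21 + (-1)^3*55 + (-1)^4*69 + (-1)^5*29 + (-1)^6*? + (-1)^7*23=0
rank(M)=28


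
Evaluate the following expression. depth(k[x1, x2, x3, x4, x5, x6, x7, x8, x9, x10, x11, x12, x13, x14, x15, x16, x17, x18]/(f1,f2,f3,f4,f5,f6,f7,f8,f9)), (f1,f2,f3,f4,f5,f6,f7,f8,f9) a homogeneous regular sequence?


depth(R)=18
depth(R/I)=18-9=9


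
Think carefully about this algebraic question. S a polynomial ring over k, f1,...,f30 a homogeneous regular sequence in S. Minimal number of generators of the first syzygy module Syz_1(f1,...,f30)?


Regular sequence => Koszul complex is the minimal free resolution.
Syz_1 minimally generated by Koszul relations f_i*e_j - f_j*e_i (i<j): mu(Syz_1) = beta_2 = C(m,2) = m(m-1)/2
m=30
30*29/2 = 435


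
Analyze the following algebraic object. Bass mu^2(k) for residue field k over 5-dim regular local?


C(n,i)=C(5,2)=10


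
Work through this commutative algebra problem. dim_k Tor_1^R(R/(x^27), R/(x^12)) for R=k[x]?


Tor_1(R/I,R/J)=(I cap J)/IJ=(x^27)/(x^39)
dim=39-27=min(27,12)=12


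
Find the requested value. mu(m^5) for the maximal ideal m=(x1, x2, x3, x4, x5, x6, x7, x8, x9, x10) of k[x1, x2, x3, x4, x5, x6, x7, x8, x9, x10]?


Graded Nakayama: mu(m^d) = dim_k (m^d/m^(d+1)) = #degree-5 monomials in 10 vars
C(n+d-1,d)=C(14,5)=2002


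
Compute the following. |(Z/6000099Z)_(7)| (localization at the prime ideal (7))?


7-primary part: 6000099=7^6*51
Size=7^6=117649


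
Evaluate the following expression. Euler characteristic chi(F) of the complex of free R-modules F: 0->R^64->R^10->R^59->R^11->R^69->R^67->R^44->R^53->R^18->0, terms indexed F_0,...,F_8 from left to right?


chi = sum (-1)^i * rank:
(-1)^0*64=64
(-1)^1*10=-10
(-1)^2*59=59
(-1)^3*11=-11
(-1)^4*69=69
(-1)^5*67=-67
(-1)^6*44=44
(-1)^7*53=-53
(-1)^8*18=18
chi=113


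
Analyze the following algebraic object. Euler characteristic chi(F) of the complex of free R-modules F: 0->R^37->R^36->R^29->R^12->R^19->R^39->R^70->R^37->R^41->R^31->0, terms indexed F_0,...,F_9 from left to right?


chi = sum (-1)^i * rank:
(-1)^0*37=37
(-1)^1*36=-36
(-1)^2*29=29
(-1)^3*12=-12
(-1)^4*19=19
(-1)^5*39=-39
(-1)^6*70=70
(-1)^7*37=-37
(-1)^8*41=41
(-1)^9*31=-31
chi=41


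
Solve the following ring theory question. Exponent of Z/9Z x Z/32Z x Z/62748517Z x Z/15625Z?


Exponent = lcm of the cyclic orders; pairwise coprime => product.
3^2*2^5*13^7*5^6=9*32*62748517*15625=282368326500000


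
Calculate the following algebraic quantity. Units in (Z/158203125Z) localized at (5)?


Local ring = Z/1953125Z.
phi(1953125) = 5^8*(5-1) = 1562500


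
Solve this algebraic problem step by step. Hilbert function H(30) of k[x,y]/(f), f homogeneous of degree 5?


H(t)=d for t>=d-1.
d=5, t=30
H(30)=5


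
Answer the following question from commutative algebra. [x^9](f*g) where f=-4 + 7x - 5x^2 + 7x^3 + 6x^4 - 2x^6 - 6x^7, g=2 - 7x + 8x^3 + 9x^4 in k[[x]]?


[x^9] = sum a_i*b_j, i+j=9
  -2*8=-16
Sum=-16


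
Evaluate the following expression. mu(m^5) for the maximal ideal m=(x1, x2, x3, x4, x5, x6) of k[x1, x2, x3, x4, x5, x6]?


Graded Nakayama: mu(m^d) = dim_k (m^d/m^(d+1)) = #degree-5 monomials in 6 vars
C(n+d-1,d)=C(10,5)=252


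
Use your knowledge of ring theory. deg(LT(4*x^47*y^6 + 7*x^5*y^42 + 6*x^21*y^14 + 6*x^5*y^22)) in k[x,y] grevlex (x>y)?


LT: 4*x^47*y^6
deg_x=47, deg_y=6
Total=47+6=53


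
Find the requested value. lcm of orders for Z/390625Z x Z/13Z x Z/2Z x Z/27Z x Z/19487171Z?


Exponent = lcm of the cyclic orders; pairwise coprime => product.
5^8*13^1*2^1*3^3*11^7=390625*13*2*27*19487171=5343747672656250


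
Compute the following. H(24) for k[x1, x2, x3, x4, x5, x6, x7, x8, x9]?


C(d+n-1,n-1)=C(32,8)=10518300


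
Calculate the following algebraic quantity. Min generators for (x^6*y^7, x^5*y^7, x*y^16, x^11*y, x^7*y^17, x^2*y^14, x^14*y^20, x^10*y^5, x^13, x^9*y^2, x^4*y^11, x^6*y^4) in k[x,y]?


Remove redundant (divisible by others).
x^7*y^17 redundant.
x^6*y^7 redundant.
x^10*y^5 redundant.
x^14*y^20 redundant.
Min: x^13, x^11*y, x^9*y^2, x^6*y^4, x^5*y^7, x^4*y^11, x^2*y^14, x*y^16
Count=8


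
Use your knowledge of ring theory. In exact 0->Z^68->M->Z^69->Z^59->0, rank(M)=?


Alt sum=0:
(-1)^0*68 + (-1)^1*? + (-1)^2*69 + (-1)^3*59=0
rank(M)=78


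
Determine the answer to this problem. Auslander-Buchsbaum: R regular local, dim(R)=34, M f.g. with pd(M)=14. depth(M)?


pd+depth=depth(R)=34
depth=34-14=20


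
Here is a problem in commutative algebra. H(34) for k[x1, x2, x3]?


C(d+n-1,n-1)=C(36,2)=630


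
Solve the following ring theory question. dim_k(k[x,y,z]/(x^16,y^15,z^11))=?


Basis: x^iy^jz^k, i<16,j<15,k<11
16*15*11=2640


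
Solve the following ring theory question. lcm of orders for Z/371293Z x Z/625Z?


Exponent = lcm of the cyclic orders; pairwise coprime => product.
13^5*5^4=371293*625=232058125


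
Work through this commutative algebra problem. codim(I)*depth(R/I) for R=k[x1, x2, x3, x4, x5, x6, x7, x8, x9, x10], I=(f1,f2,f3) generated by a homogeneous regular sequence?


codim=3, depth=dim(R/I)=10-3=7
Product=3*7=21


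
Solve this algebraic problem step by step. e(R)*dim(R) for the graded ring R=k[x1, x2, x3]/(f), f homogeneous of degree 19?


e(R)=deg(f)=19, dim(R)=3-1=2
e*dim=19*2=38


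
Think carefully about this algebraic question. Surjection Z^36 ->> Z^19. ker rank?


rank(ker) = 36-19 = 17


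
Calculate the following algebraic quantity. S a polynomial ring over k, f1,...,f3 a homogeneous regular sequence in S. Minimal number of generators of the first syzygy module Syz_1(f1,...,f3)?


Regular sequence => Koszul complex is the minimal free resolution.
Syz_1 minimally generated by Koszul relations f_i*e_j - f_j*e_i (i<j): mu(Syz_1) = beta_2 = C(m,2) = m(m-1)/2
m=3
3*2/2 = 3


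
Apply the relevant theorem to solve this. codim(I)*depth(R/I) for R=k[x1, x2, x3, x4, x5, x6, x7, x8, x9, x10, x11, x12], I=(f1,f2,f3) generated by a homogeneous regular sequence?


codim=3, depth=dim(R/I)=12-3=9
Product=3*9=27


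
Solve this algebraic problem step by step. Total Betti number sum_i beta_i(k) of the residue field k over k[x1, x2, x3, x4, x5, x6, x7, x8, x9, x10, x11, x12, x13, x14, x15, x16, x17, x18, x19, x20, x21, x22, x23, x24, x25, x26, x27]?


Koszul resolution: beta_i(k)=C(n,i), n=27
sum_i C(27,i) = 2^27 = 134217728


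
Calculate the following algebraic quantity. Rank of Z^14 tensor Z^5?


rank(M(x)N) = rank(M)*rank(N)
14*5 = 70


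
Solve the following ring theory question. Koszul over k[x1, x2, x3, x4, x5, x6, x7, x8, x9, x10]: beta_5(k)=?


C(n,i)=C(10,5)=252


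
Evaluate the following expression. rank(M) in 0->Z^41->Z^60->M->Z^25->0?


Alt sum=0:
(-1)^0*41 + (-1)^1*60 + (-1)^2*? + (-1)^3*25=0
rank(M)=44


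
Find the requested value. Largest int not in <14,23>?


gcd(14,23)=1 => F=ab-a-b=14*23-14-23=322-37=285


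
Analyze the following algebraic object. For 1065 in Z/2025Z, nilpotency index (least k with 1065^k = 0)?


1065^k mod 2025:
k=1: 1065
k=2: 225
k=3: 675
k=4: 0
First zero at k = 4


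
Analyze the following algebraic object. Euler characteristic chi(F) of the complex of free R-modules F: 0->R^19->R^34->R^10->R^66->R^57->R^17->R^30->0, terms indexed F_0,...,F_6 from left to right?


chi = sum (-1)^i * rank:
(-1)^0*19=19
(-1)^1*34=-34
(-1)^2*10=10
(-1)^3*66=-66
(-1)^4*57=57
(-1)^5*17=-17
(-1)^6*30=30
chi=-1


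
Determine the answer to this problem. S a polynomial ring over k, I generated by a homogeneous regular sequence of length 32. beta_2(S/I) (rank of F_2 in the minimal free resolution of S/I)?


Regular sequence => Koszul complex is the minimal free resolution.
Syz_1 minimally generated by Koszul relations f_i*e_j - f_j*e_i (i<j): mu(Syz_1) = beta_2 = C(m,2) = m(m-1)/2
m=32
32*31/2 = 496


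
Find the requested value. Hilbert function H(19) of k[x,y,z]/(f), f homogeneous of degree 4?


C(21,2)-C(17,2)=210-136=74


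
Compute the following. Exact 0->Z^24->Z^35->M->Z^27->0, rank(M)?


Alt sum=0:
(-1)^0*24 + (-1)^1*35 + (-1)^2*? + (-1)^3*27=0
rank(M)=38


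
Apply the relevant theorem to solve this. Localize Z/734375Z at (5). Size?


5-primary part: 734375=5^6*47
Size=5^6=15625


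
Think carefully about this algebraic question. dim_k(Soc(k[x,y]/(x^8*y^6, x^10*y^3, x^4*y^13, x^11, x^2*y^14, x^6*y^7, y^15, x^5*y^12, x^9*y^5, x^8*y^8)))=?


Socle = ann(m) = span of standard monomials u with x*u, y*u in I (staircase corners).
Redundant generators: x^8*y^8
Minimal generators: x^11, x^10*y^3, x^9*y^5, x^8*y^6, x^6*y^7, x^5*y^12, x^4*y^13, x^2*y^14, y^15
Corners: xy^14, x^3y^13, x^4y^12, x^5y^11, x^7y^6, x^8y^5, x^9y^4, x^10y^2
Socle dim=8


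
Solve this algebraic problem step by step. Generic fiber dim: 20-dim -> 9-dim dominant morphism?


dim(fiber)=dim(X)-dim(Y)=20-9=11


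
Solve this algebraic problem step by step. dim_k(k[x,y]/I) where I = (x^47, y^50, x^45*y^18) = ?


k[x,y]/I, I = (x^47, y^50, x^45*y^18)
Rect: 47x50=2350. Corner: (47-45)x(50-18)=64.
dim = 2350-64 = 2286


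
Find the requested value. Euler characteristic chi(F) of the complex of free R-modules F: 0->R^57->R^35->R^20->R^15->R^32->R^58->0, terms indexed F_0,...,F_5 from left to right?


chi = sum (-1)^i * rank:
(-1)^0*57=57
(-1)^1*35=-35
(-1)^2*20=20
(-1)^3*15=-15
(-1)^4*32=32
(-1)^5*58=-58
chi=1


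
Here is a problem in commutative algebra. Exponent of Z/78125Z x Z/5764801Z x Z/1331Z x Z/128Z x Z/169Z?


Exponent = lcm of the cyclic orders; pairwise coprime => product.
5^7*7^8*11^3*2^7*13^2=78125*5764801*1331*128*169=12967285721390000000


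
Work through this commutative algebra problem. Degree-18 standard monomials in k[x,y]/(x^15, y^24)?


k[x,y], I = (x^15, y^24), d = 18
Need i < 15 and d-i < 24.
Range: 0 <= i <= 14.
H(18) = 15


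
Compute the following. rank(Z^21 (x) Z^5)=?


rank(M(x)N) = rank(M)*rank(N)
21*5 = 105


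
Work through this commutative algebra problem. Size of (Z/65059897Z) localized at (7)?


7-primary part: 65059897=7^7*79
Size=7^7=823543


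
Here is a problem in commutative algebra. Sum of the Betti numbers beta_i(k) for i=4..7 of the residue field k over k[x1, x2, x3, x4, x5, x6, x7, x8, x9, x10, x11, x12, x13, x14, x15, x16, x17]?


Koszul resolution: beta_i(k)=C(n,i), n=17
C(17,4)=2380, C(17,5)=6188, C(17,6)=12376, C(17,7)=19448
Sum=40392


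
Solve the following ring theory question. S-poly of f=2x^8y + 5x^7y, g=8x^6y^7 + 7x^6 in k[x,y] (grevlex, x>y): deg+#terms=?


LT(f)=2x^8y, LT(g)=8x^6y^7
lcm(LM)=x^8y^7
S(f,g) (scaled by 16 to clear denominators) = 8y^6*f - 2x^2*g = 40x^7y^7 - 14x^8
2 terms, deg 14.
14+2=16


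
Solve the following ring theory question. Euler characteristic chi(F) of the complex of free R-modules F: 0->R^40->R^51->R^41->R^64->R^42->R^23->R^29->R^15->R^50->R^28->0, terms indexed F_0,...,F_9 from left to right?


chi = sum (-1)^i * rank:
(-1)^0*40=40
(-1)^1*51=-51
(-1)^2*41=41
(-1)^3*64=-64
(-1)^4*42=42
(-1)^5*23=-23
(-1)^6*29=29
(-1)^7*15=-15
(-1)^8*50=50
(-1)^9*28=-28
chi=21


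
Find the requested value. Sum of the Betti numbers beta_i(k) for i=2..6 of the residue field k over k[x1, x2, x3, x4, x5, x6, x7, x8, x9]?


Koszul resolution: beta_i(k)=C(n,i), n=9
C(9,2)=36, C(9,3)=84, C(9,4)=126, C(9,5)=126, C(9,6)=84
Sum=456


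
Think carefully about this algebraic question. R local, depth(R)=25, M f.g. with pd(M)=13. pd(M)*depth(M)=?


pd+depth=25
depth=25-13=12
pd*depth=13*12=156


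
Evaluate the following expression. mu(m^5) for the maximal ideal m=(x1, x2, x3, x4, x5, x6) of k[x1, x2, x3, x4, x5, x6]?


Graded Nakayama: mu(m^d) = dim_k (m^d/m^(d+1)) = #degree-5 monomials in 6 vars
C(n+d-1,d)=C(10,5)=252


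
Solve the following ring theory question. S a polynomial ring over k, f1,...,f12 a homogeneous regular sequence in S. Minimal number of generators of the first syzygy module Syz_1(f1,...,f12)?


Regular sequence => Koszul complex is the minimal free resolution.
Syz_1 minimally generated by Koszul relations f_i*e_j - f_j*e_i (i<j): mu(Syz_1) = beta_2 = C(m,2) = m(m-1)/2
m=12
12*11/2 = 66


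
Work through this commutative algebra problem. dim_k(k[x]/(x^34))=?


Basis: 1,x,...,x^33
dim=34


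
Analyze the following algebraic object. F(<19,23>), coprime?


gcd(19,23)=1 => F=ab-a-b=19*23-19-23=437-42=395


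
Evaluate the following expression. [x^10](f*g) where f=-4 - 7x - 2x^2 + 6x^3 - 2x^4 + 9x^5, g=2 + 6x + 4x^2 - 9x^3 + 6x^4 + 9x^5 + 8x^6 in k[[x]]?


[x^10] = sum a_i*b_j, i+j=10
  -2*8=-16
  9*9=81
Sum=65


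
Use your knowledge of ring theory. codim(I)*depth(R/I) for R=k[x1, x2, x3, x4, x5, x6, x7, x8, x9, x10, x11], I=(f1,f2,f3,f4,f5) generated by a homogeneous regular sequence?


codim=5, depth=dim(R/I)=11-5=6
Product=5*6=30


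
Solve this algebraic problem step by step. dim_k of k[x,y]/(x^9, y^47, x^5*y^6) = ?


k[x,y]/I, I = (x^9, y^47, x^5*y^6)
Rect: 9x47=423. Corner: (9-5)x(47-6)=164.
dim = 423-164 = 259


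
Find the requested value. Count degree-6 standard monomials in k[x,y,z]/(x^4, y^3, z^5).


Need i<4, j<3, k<5 with i+j+k=6.
For each i, j ranges over max(0,6-i-4)..min(2,6-i):
  i=0: j in [2,2] -> 1
  i=1: j in [1,2] -> 2
  i=2: j in [0,2] -> 3
  i=3: j in [0,2] -> 3
H(6) = 1+2+3+3 = 9


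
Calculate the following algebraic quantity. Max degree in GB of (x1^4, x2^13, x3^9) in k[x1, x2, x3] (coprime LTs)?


Pure powers, coprime LTs => already GB.
Degrees: 4, 13, 9
Max=13


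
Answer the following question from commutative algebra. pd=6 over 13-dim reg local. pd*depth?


pd+depth=13
depth=13-6=7
pd*depth=6*7=42


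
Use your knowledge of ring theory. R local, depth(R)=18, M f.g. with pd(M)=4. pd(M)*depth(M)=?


pd+depth=18
depth=18-4=14
pd*depth=4*14=56


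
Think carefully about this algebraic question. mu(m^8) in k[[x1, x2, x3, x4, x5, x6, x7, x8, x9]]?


C(n+d-1,d)=C(16,8)=12870


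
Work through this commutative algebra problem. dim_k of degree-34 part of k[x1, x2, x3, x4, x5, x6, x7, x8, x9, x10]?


C(d+n-1,n-1)=C(43,9)=563921995


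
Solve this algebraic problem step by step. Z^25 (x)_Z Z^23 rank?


rank(M(x)N) = rank(M)*rank(N)
25*23 = 575


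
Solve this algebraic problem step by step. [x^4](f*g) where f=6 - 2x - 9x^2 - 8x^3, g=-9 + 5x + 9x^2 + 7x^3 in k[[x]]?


[x^4] = sum a_i*b_j, i+j=4
  -2*7=-14
  -9*9=-81
  -8*5=-40
Sum=-135


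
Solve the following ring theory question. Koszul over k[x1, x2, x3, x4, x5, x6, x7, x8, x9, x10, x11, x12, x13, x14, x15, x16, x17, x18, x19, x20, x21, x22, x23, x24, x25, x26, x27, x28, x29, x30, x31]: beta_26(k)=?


C(n,i)=C(31,26)=169911


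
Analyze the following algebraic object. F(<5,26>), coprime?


gcd(5,26)=1 => F=ab-a-b=5*26-5-26=130-31=99


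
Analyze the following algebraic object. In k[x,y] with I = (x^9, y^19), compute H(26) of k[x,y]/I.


k[x,y], I = (x^9, y^19), d = 26
Need i < 9 and d-i < 19.
Range: 8 <= i <= 8.
H(26) = 1


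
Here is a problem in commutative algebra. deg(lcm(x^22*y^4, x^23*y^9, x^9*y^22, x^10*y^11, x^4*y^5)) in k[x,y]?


lcm = componentwise max:
x: max(22,23,9,10,4)=23
y: max(4,9,22,11,5)=22
Total=23+22=45


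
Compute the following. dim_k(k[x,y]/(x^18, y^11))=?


Basis: x^i*y^j, i<18, j<11
18*11=198


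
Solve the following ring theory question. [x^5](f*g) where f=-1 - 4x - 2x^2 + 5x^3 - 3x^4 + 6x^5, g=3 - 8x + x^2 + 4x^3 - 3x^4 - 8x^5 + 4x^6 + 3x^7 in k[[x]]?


[x^5] = sum a_i*b_j, i+j=5
  -1*-8=8
  -4*-3=12
  -2*4=-8
  5*1=5
  -3*-8=24
  6*3=18
Sum=59


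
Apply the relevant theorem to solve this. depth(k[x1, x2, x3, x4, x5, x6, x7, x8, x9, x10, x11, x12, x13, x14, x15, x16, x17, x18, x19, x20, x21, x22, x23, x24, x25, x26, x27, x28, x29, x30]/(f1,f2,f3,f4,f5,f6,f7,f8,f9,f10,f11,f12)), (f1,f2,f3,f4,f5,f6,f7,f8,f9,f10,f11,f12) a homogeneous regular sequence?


depth(R)=30
depth(R/I)=30-12=18


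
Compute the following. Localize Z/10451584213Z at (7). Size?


7-primary part: 10451584213=7^10*37
Size=7^10=282475249


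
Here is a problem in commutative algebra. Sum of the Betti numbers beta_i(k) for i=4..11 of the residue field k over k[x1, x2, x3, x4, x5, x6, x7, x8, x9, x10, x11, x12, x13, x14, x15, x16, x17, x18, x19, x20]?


Koszul resolution: beta_i(k)=C(n,i), n=20
C(20,4)=4845, C(20,5)=15504, C(20,6)=38760, C(20,7)=77520, C(20,8)=125970, C(20,9)=167960, C(20,10)=184756, C(20,11)=167960
Sum=783275


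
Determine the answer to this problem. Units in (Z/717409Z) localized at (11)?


Local ring = Z/14641Z.
phi(14641) = 11^3*(11-1) = 13310


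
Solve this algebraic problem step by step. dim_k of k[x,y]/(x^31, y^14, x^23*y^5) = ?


k[x,y]/I, I = (x^31, y^14, x^23*y^5)
Rect: 31x14=434. Corner: (31-23)x(14-5)=72.
dim = 434-72 = 362


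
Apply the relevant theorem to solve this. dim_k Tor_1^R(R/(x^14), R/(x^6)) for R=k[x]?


Tor_1(R/I,R/J)=(I cap J)/IJ=(x^14)/(x^20)
dim=20-14=min(14,6)=6


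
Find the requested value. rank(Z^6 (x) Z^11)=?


rank(M(x)N) = rank(M)*rank(N)
6*11 = 66


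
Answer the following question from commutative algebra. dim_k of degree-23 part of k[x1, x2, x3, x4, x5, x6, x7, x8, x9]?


C(d+n-1,n-1)=C(31,8)=7888725


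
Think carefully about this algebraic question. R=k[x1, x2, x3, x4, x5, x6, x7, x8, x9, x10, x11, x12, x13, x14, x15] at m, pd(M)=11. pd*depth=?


pd+depth=15
depth=15-11=4
pd*depth=11*4=44


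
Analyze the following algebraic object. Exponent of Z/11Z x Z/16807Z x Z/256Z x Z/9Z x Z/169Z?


Exponent = lcm of the cyclic orders; pairwise coprime => product.
11^1*7^5*2^8*3^2*13^2=11*16807*256*9*169=71986666752


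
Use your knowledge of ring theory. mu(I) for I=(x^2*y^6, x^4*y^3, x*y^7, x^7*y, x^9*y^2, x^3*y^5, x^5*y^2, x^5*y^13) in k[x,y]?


Remove redundant (divisible by others).
x^5*y^13 redundant.
x^9*y^2 redundant.
Min: x^7*y, x^5*y^2, x^4*y^3, x^3*y^5, x^2*y^6, x*y^7
Count=6


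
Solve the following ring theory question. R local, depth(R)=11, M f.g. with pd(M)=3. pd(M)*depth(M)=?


pd+depth=11
depth=11-3=8
pd*depth=3*8=24


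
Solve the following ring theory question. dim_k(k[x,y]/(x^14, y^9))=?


Basis: x^i*y^j, i<14, j<9
14*9=126


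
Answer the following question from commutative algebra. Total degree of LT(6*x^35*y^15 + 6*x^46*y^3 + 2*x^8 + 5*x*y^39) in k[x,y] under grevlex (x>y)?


LT: 6*x^35*y^15
deg_x=35, deg_y=15
Total=35+15=50


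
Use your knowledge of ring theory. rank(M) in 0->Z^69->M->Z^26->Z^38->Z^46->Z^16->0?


Alt sum=0:
(-1)^0*69 + (-1)^1*? + (-1)^2*26 + (-1)^3*38 + (-1)^4*46 + (-1)^5*16=0
rank(M)=87


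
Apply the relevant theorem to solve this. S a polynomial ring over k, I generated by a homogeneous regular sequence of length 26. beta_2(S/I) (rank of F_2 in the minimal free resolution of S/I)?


Regular sequence => Koszul complex is the minimal free resolution.
Syz_1 minimally generated by Koszul relations f_i*e_j - f_j*e_i (i<j): mu(Syz_1) = beta_2 = C(m,2) = m(m-1)/2
m=26
26*25/2 = 325


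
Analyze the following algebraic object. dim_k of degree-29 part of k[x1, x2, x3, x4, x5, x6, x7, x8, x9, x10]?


C(d+n-1,n-1)=C(38,9)=163011640


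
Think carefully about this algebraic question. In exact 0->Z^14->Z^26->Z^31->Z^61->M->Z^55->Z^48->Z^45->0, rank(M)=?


Alt sum=0:
(-1)^0*14 + (-1)^1*26 + (-1)^2*31 + (-1)^3*61 + (-1)^4*? + (-1)^5*55 + (-1)^6*48 + (-1)^7*45=0
rank(M)=94


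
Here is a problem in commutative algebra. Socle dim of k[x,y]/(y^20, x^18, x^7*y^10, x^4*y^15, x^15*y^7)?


Socle = ann(m) = span of standard monomials u with x*u, y*u in I (staircase corners).
Minimal generators: x^18, x^15*y^7, x^7*y^10, x^4*y^15, y^20
Corners: x^3y^19, x^6y^14, x^14y^9, x^17y^6
Socle dim=4


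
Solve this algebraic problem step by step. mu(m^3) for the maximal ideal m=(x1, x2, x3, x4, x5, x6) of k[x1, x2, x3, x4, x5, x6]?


Graded Nakayama: mu(m^d) = dim_k (m^d/m^(d+1)) = #degree-3 monomials in 6 vars
C(n+d-1,d)=C(8,3)=56


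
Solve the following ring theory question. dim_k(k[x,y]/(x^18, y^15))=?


Basis: x^i*y^j, i<18, j<15
18*15=270


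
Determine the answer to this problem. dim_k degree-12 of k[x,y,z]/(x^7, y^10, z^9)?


Need i<7, j<10, k<9 with i+j+k=12.
For each i, j ranges over max(0,12-i-8)..min(9,12-i):
  i=0: j in [4,9] -> 6
  i=1: j in [3,9] -> 7
  i=2: j in [2,9] -> 8
  i=3: j in [1,9] -> 9
  i=4: j in [0,8] -> 9
  i=5: j in [0,7] -> 8
  i=6: j in [0,6] -> 7
H(12) = 6+7+8+9+9+8+7 = 54


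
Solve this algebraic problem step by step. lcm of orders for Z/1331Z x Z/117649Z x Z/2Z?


Exponent = lcm of the cyclic orders; pairwise coprime => product.
11^3*7^6*2^1=1331*117649*2=313181638


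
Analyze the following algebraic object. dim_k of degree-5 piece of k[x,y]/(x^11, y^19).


k[x,y], I = (x^11, y^19), d = 5
Need i < 11 and d-i < 19.
Range: 0 <= i <= 5.
H(5) = 6


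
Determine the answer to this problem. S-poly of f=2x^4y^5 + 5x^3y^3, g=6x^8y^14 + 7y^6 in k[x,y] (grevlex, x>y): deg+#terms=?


LT(f)=2x^4y^5, LT(g)=6x^8y^14
lcm(LM)=x^8y^14
S(f,g) (scaled by 12 to clear denominators) = 6x^4y^9*f - 2*g = 30x^7y^12 - 14y^6
2 terms, deg 19.
19+2=21


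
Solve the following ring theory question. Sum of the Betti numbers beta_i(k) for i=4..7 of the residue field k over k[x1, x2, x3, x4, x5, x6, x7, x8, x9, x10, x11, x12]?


Koszul resolution: beta_i(k)=C(n,i), n=12
C(12,4)=495, C(12,5)=792, C(12,6)=924, C(12,7)=792
Sum=3003


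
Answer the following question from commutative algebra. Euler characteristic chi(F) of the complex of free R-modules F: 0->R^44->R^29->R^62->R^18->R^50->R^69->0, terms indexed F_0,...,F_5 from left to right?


chi = sum (-1)^i * rank:
(-1)^0*44=44
(-1)^1*29=-29
(-1)^2*62=62
(-1)^3*18=-18
(-1)^4*50=50
(-1)^5*69=-69
chi=40


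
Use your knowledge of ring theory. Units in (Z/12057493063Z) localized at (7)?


Local ring = Z/823543Z.
phi(823543) = 7^6*(7-1) = 705894


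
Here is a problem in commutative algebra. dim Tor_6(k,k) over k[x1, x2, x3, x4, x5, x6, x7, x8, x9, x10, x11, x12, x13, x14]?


Koszul: C(n,i)=C(14,6)=3003


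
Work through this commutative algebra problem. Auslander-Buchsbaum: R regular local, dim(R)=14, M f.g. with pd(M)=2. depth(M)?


pd+depth=depth(R)=14
depth=14-2=12


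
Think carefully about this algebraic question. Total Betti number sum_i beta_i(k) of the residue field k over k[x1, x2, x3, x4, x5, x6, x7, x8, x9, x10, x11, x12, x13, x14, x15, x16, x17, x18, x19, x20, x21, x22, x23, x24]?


Koszul resolution: beta_i(k)=C(n,i), n=24
sum_i C(24,i) = 2^24 = 16777216


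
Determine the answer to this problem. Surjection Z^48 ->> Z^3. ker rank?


rank(ker) = 48-3 = 45


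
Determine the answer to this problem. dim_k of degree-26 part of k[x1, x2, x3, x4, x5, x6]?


C(d+n-1,n-1)=C(31,5)=169911


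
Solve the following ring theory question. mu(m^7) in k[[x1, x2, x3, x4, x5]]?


C(n+d-1,d)=C(11,7)=330


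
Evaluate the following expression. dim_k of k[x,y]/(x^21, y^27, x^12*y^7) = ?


k[x,y]/I, I = (x^21, y^27, x^12*y^7)
Rect: 21x27=567. Corner: (21-12)x(27-7)=180.
dim = 567-180 = 387


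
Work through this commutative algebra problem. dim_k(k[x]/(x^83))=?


Basis: 1,x,...,x^82
dim=83


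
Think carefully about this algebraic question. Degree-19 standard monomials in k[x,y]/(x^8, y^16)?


k[x,y], I = (x^8, y^16), d = 19
Need i < 8 and d-i < 16.
Range: 4 <= i <= 7.
H(19) = 4


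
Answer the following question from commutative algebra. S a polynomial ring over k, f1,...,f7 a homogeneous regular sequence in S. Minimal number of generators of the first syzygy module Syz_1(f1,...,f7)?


Regular sequence => Koszul complex is the minimal free resolution.
Syz_1 minimally generated by Koszul relations f_i*e_j - f_j*e_i (i<j): mu(Syz_1) = beta_2 = C(m,2) = m(m-1)/2
m=7
7*6/2 = 21


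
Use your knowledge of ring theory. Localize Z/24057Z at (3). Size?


3-primary part: 24057=3^7*11
Size=3^7=2187


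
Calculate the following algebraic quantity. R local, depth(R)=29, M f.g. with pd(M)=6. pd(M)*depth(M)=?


pd+depth=29
depth=29-6=23
pd*depth=6*23=138


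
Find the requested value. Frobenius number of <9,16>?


gcd(9,16)=1 => F=ab-a-b=9*16-9-16=144-25=119


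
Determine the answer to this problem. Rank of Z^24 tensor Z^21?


rank(M(x)N) = rank(M)*rank(N)
24*21 = 504


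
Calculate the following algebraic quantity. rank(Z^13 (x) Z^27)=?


rank(M(x)N) = rank(M)*rank(N)
13*27 = 351


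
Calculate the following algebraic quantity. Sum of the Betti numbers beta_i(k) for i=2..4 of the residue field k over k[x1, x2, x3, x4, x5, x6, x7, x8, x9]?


Koszul resolution: beta_i(k)=C(n,i), n=9
C(9,2)=36, C(9,3)=84, C(9,4)=126
Sum=246


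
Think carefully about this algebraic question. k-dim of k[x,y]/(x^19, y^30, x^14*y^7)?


k[x,y]/I, I = (x^19, y^30, x^14*y^7)
Rect: 19x30=570. Corner: (19-14)x(30-7)=115.
dim = 570-115 = 455


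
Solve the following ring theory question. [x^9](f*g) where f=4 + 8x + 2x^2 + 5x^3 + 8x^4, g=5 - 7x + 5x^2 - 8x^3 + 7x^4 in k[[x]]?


[x^9] = sum a_i*b_j, i+j=9
Sum=0


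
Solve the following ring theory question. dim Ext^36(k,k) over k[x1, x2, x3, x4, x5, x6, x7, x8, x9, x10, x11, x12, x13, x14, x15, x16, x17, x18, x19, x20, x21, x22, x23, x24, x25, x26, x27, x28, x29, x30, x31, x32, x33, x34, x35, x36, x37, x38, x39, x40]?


C(n,i)=C(40,36)=91390


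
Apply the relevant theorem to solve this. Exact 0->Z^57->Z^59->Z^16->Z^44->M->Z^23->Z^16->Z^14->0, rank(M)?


Alt sum=0:
(-1)^0*57 + (-1)^1*59 + (-1)^2*16 + (-1)^3*44 + (-1)^4*? + (-1)^5*23 + (-1)^6*16 + (-1)^7*14=0
rank(M)=51


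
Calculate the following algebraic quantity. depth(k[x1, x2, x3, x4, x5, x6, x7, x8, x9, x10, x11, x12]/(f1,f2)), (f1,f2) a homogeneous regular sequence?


depth(R)=12
depth(R/I)=12-2=10


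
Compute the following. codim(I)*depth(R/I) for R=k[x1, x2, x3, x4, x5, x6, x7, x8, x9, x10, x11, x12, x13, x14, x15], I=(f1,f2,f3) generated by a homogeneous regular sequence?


codim=3, depth=dim(R/I)=15-3=12
Product=3*12=36


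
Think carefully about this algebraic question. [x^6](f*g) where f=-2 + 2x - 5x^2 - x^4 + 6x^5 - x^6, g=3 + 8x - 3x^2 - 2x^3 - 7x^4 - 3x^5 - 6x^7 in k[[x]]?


[x^6] = sum a_i*b_j, i+j=6
  2*-3=-6
  -5*-7=35
  -1*-3=3
  6*8=48
  -1*3=-3
Sum=77


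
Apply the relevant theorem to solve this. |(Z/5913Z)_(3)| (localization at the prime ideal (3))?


3-primary part: 5913=3^4*73
Size=3^4=81


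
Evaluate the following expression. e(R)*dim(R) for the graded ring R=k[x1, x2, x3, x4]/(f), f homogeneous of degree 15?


e(R)=deg(f)=15, dim(R)=4-1=3
e*dim=15*3=45


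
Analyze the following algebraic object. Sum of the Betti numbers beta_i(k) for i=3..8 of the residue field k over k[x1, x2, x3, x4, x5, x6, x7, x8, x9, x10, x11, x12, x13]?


Koszul resolution: beta_i(k)=C(n,i), n=13
C(13,3)=286, C(13,4)=715, C(13,5)=1287, C(13,6)=1716, C(13,7)=1716, C(13,8)=1287
Sum=7007


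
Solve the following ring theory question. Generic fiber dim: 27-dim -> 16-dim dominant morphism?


dim(fiber)=dim(X)-dim(Y)=27-16=11


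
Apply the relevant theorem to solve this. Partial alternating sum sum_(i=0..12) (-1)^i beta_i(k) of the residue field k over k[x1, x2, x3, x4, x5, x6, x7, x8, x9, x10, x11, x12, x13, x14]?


Koszul resolution: beta_i(k)=C(n,i), n=14
sum_(i=0..p) (-1)^i C(n,i) = (-1)^p C(n-1,p)
(-1)^12*C(13,12) = (-1)^12*13 = 13


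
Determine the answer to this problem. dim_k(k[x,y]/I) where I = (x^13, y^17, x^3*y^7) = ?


k[x,y]/I, I = (x^13, y^17, x^3*y^7)
Rect: 13x17=221. Corner: (13-3)x(17-7)=100.
dim = 221-100 = 121


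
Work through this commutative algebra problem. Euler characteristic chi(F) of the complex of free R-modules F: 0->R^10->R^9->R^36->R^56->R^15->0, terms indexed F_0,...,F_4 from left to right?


chi = sum (-1)^i * rank:
(-1)^0*10=10
(-1)^1*9=-9
(-1)^2*36=36
(-1)^3*56=-56
(-1)^4*15=15
chi=-4


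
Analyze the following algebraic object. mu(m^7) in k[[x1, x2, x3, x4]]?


C(n+d-1,d)=C(10,7)=120


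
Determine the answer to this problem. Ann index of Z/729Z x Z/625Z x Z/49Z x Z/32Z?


Exponent = lcm of the cyclic orders; pairwise coprime => product.
3^6*5^4*7^2*2^5=729*625*49*32=714420000


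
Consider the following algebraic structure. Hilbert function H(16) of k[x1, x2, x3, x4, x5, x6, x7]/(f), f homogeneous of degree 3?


C(22,6)-C(19,6)=74613-27132=47481


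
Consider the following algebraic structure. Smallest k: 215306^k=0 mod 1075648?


215306^k mod 1075648:
k=1: 215306
k=2: 547428
k=3: 403368
k=4: 806736
k=5: 537824
k=6: 0
First zero at k = 6


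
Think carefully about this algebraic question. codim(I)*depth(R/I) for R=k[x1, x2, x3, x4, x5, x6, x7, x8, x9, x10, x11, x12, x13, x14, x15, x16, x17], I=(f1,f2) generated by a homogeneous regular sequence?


codim=2, depth=dim(R/I)=17-2=15
Product=2*15=30


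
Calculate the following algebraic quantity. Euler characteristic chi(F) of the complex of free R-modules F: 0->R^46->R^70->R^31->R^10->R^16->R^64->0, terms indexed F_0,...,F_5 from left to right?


chi = sum (-1)^i * rank:
(-1)^0*46=46
(-1)^1*70=-70
(-1)^2*31=31
(-1)^3*10=-10
(-1)^4*16=16
(-1)^5*64=-64
chi=-51


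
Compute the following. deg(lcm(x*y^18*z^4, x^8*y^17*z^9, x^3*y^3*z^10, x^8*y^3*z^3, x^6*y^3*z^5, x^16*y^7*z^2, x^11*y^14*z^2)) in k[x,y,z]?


lcm = componentwise max:
x: max(1,8,3,8,6,16,11)=16
y: max(18,17,3,3,3,7,14)=18
z: max(4,9,10,3,5,2,2)=10
Total=16+18+10=44


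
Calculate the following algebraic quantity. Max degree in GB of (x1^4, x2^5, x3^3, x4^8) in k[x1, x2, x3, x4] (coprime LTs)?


Pure powers, coprime LTs => already GB.
Degrees: 4, 5, 3, 8
Max=8


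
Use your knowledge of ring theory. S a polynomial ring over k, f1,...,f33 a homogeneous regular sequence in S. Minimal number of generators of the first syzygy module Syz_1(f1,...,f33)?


Regular sequence => Koszul complex is the minimal free resolution.
Syz_1 minimally generated by Koszul relations f_i*e_j - f_j*e_i (i<j): mu(Syz_1) = beta_2 = C(m,2) = m(m-1)/2
m=33
33*32/2 = 528


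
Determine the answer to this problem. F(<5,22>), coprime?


gcd(5,22)=1 => F=ab-a-b=5*22-5-22=110-27=83


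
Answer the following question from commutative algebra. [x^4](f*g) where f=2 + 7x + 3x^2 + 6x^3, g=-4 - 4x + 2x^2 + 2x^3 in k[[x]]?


[x^4] = sum a_i*b_j, i+j=4
  7*2=14
  3*2=6
  6*-4=-24
Sum=-4


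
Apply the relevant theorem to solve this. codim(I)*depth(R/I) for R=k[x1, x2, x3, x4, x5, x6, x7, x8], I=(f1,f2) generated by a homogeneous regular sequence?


codim=2, depth=dim(R/I)=8-2=6
Product=2*6=12


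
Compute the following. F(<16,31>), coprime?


gcd(16,31)=1 => F=ab-a-b=16*31-16-31=496-47=449


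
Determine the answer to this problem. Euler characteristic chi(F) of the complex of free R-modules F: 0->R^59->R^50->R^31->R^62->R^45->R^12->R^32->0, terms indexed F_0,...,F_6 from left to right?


chi = sum (-1)^i * rank:
(-1)^0*59=59
(-1)^1*50=-50
(-1)^2*31=31
(-1)^3*62=-62
(-1)^4*45=45
(-1)^5*12=-12
(-1)^6*32=32
chi=43


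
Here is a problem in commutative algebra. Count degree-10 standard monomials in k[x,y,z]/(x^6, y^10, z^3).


Need i<6, j<10, k<3 with i+j+k=10.
For each i, j ranges over max(0,10-i-2)..min(9,10-i):
  i=0: j in [8,9] -> 2
  i=1: j in [7,9] -> 3
  i=2: j in [6,8] -> 3
  i=3: j in [5,7] -> 3
  i=4: j in [4,6] -> 3
  i=5: j in [3,5] -> 3
H(10) = 2+3+3+3+3+3 = 17


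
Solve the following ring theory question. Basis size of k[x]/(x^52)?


Basis: 1,x,...,x^51
dim=52


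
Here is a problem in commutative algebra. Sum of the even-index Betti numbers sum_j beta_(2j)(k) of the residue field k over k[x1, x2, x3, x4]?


Koszul resolution: beta_i(k)=C(n,i), n=4
sum_even C(4,i) = 2^(n-1) = 2^3 = 8


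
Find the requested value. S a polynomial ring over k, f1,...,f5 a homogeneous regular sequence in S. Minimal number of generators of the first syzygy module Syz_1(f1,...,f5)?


Regular sequence => Koszul complex is the minimal free resolution.
Syz_1 minimally generated by Koszul relations f_i*e_j - f_j*e_i (i<j): mu(Syz_1) = beta_2 = C(m,2) = m(m-1)/2
m=5
5*4/2 = 10


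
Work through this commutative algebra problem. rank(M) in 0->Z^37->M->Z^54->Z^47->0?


Alt sum=0:
(-1)^0*37 + (-1)^1*? + (-1)^2*54 + (-1)^3*47=0
rank(M)=44


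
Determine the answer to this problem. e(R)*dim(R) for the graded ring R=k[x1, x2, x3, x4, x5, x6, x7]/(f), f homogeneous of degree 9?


e(R)=deg(f)=9, dim(R)=7-1=6
e*dim=9*6=54


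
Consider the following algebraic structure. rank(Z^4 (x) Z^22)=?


rank(M(x)N) = rank(M)*rank(N)
4*22 = 88


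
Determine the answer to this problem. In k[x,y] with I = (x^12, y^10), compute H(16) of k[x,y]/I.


k[x,y], I = (x^12, y^10), d = 16
Need i < 12 and d-i < 10.
Range: 7 <= i <= 11.
H(16) = 5


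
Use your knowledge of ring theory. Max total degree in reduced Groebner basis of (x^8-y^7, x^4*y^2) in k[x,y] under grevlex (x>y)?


LT(f1)=x^8, LT(f2)=x^4y^2, lcm=x^8y^2
S(f1,f2) = y^2*f1 - x^4*f2 = -y^9
Reduced GB = {f1, f2, y^9}; degrees 8, 6, 9
Max = 9


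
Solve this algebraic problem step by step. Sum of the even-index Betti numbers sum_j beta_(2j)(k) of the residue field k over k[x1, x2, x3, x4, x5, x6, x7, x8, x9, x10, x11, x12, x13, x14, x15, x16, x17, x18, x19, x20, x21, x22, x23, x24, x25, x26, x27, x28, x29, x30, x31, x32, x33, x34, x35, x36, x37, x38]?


Koszul resolution: beta_i(k)=C(n,i), n=38
sum_even C(38,i) = 2^(n-1) = 2^37 = 137438953472


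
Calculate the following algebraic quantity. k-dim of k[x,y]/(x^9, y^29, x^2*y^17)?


k[x,y]/I, I = (x^9, y^29, x^2*y^17)
Rect: 9x29=261. Corner: (9-2)x(29-17)=84.
dim = 261-84 = 177


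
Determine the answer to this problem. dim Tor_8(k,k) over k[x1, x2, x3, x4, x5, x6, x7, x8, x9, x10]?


Koszul: C(n,i)=C(10,8)=45


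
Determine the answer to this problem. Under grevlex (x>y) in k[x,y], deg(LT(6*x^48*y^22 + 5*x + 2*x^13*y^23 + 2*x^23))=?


LT: 6*x^48*y^22
deg_x=48, deg_y=22
Total=48+22=70


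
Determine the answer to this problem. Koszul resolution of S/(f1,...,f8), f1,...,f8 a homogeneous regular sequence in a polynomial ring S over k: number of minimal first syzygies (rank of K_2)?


Regular sequence => Koszul complex is the minimal free resolution.
Syz_1 minimally generated by Koszul relations f_i*e_j - f_j*e_i (i<j): mu(Syz_1) = beta_2 = C(m,2) = m(m-1)/2
m=8
8*7/2 = 28


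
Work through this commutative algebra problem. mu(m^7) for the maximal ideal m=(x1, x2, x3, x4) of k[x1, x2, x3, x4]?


Graded Nakayama: mu(m^d) = dim_k (m^d/m^(d+1)) = #degree-7 monomials in 4 vars
C(n+d-1,d)=C(10,7)=120


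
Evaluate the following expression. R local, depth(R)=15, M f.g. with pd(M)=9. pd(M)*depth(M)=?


pd+depth=15
depth=15-9=6
pd*depth=9*6=54


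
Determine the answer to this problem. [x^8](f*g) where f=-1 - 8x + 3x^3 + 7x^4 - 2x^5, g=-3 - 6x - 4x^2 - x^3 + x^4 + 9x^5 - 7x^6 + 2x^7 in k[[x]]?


[x^8] = sum a_i*b_j, i+j=8
  -8*2=-16
  3*9=27
  7*1=7
  -2*-1=2
Sum=20


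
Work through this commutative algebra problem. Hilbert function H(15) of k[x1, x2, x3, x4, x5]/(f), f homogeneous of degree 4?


C(19,4)-C(15,4)=3876-1365=2511


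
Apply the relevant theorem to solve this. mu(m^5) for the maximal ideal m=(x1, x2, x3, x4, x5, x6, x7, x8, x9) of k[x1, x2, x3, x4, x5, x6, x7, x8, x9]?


Graded Nakayama: mu(m^d) = dim_k (m^d/m^(d+1)) = #degree-5 monomials in 9 vars
C(n+d-1,d)=C(13,5)=1287


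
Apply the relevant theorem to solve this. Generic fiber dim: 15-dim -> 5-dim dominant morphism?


dim(fiber)=dim(X)-dim(Y)=15-5=10


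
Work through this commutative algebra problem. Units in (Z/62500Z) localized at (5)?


Local ring = Z/15625Z.
phi(15625) = 5^5*(5-1) = 12500


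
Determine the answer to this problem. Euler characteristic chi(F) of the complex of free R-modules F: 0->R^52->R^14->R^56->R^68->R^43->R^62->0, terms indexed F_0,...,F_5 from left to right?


chi = sum (-1)^i * rank:
(-1)^0*52=52
(-1)^1*14=-14
(-1)^2*56=56
(-1)^3*68=-68
(-1)^4*43=43
(-1)^5*62=-62
chi=7


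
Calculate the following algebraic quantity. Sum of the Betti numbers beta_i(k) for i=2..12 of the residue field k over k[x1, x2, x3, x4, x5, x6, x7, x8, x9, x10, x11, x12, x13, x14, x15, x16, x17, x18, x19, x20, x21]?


Koszul resolution: beta_i(k)=C(n,i), n=21
C(21,2)=210, C(21,3)=1330, C(21,4)=5985, C(21,5)=20349, C(21,6)=54264, C(21,7)=116280, C(21,8)=203490, C(21,9)=293930, C(21,10)=352716, C(21,11)=352716, C(21,12)=293930
Sum=1695200


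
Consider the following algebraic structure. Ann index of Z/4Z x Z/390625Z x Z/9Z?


Exponent = lcm of the cyclic orders; pairwise coprime => product.
2^2*5^8*3^2=4*390625*9=14062500


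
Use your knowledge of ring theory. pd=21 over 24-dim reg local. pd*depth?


pd+depth=24
depth=24-21=3
pd*depth=21*3=63
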